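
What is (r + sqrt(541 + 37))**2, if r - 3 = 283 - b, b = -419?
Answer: 497603 + 23970*sqrt(2) ≈ 5.3150e+5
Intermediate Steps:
r = 705 (r = 3 + (283 - 1*(-419)) = 3 + (283 + 419) = 3 + 702 = 705)
(r + sqrt(541 + 37))**2 = (705 + sqrt(541 + 37))**2 = (705 + sqrt(578))**2 = (705 + 17*sqrt(2))**2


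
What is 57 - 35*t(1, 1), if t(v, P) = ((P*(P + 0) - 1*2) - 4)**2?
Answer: -818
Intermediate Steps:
t(v, P) = (-6 + P**2)**2 (t(v, P) = ((P*P - 2) - 4)**2 = ((P**2 - 2) - 4)**2 = ((-2 + P**2) - 4)**2 = (-6 + P**2)**2)
57 - 35*t(1, 1) = 57 - 35*(-6 + 1**2)**2 = 57 - 35*(-6 + 1)**2 = 57 - 35*(-5)**2 = 57 - 35*25 = 57 - 875 = -818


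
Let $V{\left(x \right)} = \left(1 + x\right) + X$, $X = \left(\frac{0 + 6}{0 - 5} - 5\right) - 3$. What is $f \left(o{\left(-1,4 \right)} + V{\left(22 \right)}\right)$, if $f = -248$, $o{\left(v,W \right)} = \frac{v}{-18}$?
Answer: $- \frac{154628}{45} \approx -3436.2$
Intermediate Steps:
$o{\left(v,W \right)} = - \frac{v}{18}$ ($o{\left(v,W \right)} = v \left(- \frac{1}{18}\right) = - \frac{v}{18}$)
$X = - \frac{46}{5}$ ($X = \left(\frac{6}{-5} - 5\right) - 3 = \left(6 \left(- \frac{1}{5}\right) - 5\right) - 3 = \left(- \frac{6}{5} - 5\right) - 3 = - \frac{31}{5} - 3 = - \frac{46}{5} \approx -9.2$)
$V{\left(x \right)} = - \frac{41}{5} + x$ ($V{\left(x \right)} = \left(1 + x\right) - \frac{46}{5} = - \frac{41}{5} + x$)
$f \left(o{\left(-1,4 \right)} + V{\left(22 \right)}\right) = - 248 \left(\left(- \frac{1}{18}\right) \left(-1\right) + \left(- \frac{41}{5} + 22\right)\right) = - 248 \left(\frac{1}{18} + \frac{69}{5}\right) = \left(-248\right) \frac{1247}{90} = - \frac{154628}{45}$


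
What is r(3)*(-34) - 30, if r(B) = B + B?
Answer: -234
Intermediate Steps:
r(B) = 2*B
r(3)*(-34) - 30 = (2*3)*(-34) - 30 = 6*(-34) - 30 = -204 - 30 = -234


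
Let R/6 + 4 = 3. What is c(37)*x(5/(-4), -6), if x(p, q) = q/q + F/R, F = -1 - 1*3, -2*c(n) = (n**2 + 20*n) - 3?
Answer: -1755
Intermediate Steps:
R = -6 (R = -24 + 6*3 = -24 + 18 = -6)
c(n) = 3/2 - 10*n - n**2/2 (c(n) = -((n**2 + 20*n) - 3)/2 = -(-3 + n**2 + 20*n)/2 = 3/2 - 10*n - n**2/2)
F = -4 (F = -1 - 3 = -4)
x(p, q) = 5/3 (x(p, q) = q/q - 4/(-6) = 1 - 4*(-1/6) = 1 + 2/3 = 5/3)
c(37)*x(5/(-4), -6) = (3/2 - 10*37 - 1/2*37**2)*(5/3) = (3/2 - 370 - 1/2*1369)*(5/3) = (3/2 - 370 - 1369/2)*(5/3) = -1053*5/3 = -1755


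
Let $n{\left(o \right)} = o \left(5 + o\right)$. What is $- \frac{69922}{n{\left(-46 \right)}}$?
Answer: $- \frac{34961}{943} \approx -37.074$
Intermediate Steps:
$- \frac{69922}{n{\left(-46 \right)}} = - \frac{69922}{\left(-46\right) \left(5 - 46\right)} = - \frac{69922}{\left(-46\right) \left(-41\right)} = - \frac{69922}{1886} = \left(-69922\right) \frac{1}{1886} = - \frac{34961}{943}$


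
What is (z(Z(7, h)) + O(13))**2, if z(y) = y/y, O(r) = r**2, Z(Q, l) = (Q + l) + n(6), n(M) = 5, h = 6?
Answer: 28900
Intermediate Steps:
Z(Q, l) = 5 + Q + l (Z(Q, l) = (Q + l) + 5 = 5 + Q + l)
z(y) = 1
(z(Z(7, h)) + O(13))**2 = (1 + 13**2)**2 = (1 + 169)**2 = 170**2 = 28900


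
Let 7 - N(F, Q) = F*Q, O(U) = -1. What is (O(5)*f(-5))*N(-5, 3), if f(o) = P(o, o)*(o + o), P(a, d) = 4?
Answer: 880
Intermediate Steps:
N(F, Q) = 7 - F*Q
f(o) = 8*o (f(o) = 4*(o + o) = 4*(2*o) = 8*o)
(O(5)*f(-5))*N(-5, 3) = (-8*(-5))*(7 - 1*(-5)*3) = (-1*(-40))*(7 + 15) = 40*22 = 880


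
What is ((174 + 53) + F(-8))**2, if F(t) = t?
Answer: 47961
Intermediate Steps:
((174 + 53) + F(-8))**2 = ((174 + 53) - 8)**2 = (227 - 8)**2 = 219**2 = 47961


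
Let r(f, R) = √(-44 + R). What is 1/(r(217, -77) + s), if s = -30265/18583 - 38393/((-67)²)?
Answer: -70849224021529248/1563346896878965465 - 76546184835049259*I/1563346896878965465 ≈ -0.045319 - 0.048963*I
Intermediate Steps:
s = -849316704/83419087 (s = -30265*1/18583 - 38393/4489 = -30265/18583 - 38393*1/4489 = -30265/18583 - 38393/4489 = -849316704/83419087 ≈ -10.181)
1/(r(217, -77) + s) = 1/(√(-44 - 77) - 849316704/83419087) = 1/(√(-121) - 849316704/83419087) = 1/(11*I - 849316704/83419087) = 1/(-849316704/83419087 + 11*I) = 6958744075913569*(-849316704/83419087 - 11*I)/1563346896878965465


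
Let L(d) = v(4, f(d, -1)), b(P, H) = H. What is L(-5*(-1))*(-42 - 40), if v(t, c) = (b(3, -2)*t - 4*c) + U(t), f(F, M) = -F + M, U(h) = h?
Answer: -1640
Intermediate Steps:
f(F, M) = M - F
v(t, c) = -t - 4*c (v(t, c) = (-2*t - 4*c) + t = (-4*c - 2*t) + t = -t - 4*c)
L(d) = 4*d (L(d) = -1*4 - 4*(-1 - d) = -4 + (4 + 4*d) = 4*d)
L(-5*(-1))*(-42 - 40) = (4*(-5*(-1)))*(-42 - 40) = (4*5)*(-82) = 20*(-82) = -1640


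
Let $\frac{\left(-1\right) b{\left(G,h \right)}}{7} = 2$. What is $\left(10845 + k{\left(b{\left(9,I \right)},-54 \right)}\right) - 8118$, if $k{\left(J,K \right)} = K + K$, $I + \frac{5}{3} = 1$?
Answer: $2619$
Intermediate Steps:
$I = - \frac{2}{3}$ ($I = - \frac{5}{3} + 1 = - \frac{2}{3} \approx -0.66667$)
$b{\left(G,h \right)} = -14$ ($b{\left(G,h \right)} = \left(-7\right) 2 = -14$)
$k{\left(J,K \right)} = 2 K$
$\left(10845 + k{\left(b{\left(9,I \right)},-54 \right)}\right) - 8118 = \left(10845 + 2 \left(-54\right)\right) - 8118 = \left(10845 - 108\right) - 8118 = 10737 - 8118 = 2619$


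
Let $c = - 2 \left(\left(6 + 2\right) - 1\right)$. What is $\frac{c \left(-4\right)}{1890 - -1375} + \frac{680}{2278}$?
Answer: $\frac{69052}{218755} \approx 0.31566$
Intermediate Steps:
$c = -14$ ($c = - 2 \left(8 - 1\right) = \left(-2\right) 7 = -14$)
$\frac{c \left(-4\right)}{1890 - -1375} + \frac{680}{2278} = \frac{\left(-14\right) \left(-4\right)}{1890 - -1375} + \frac{680}{2278} = \frac{56}{1890 + 1375} + 680 \cdot \frac{1}{2278} = \frac{56}{3265} + \frac{20}{67} = \frac{69052}{218755}$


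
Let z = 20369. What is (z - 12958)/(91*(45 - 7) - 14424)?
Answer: -7411/10966 ≈ -0.67582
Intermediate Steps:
(z - 12958)/(91*(45 - 7) - 14424) = (20369 - 12958)/(91*(45 - 7) - 14424) = 7411/(91*38 - 14424) = 7411/(3458 - 14424) = 7411/(-10966) = 7411*(-1/10966) = -7411/10966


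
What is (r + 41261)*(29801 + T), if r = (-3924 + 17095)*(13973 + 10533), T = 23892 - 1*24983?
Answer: 9267868984770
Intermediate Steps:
T = -1091 (T = 23892 - 24983 = -1091)
r = 322768526 (r = 13171*24506 = 322768526)
(r + 41261)*(29801 + T) = (322768526 + 41261)*(29801 - 1091) = 322809787*28710 = 9267868984770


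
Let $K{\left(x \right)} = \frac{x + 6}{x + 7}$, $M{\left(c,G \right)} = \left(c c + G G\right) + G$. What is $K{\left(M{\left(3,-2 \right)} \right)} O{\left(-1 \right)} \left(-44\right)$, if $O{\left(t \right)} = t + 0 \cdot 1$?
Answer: $\frac{374}{9} \approx 41.556$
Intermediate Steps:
$M{\left(c,G \right)} = G + G^{2} + c^{2}$ ($M{\left(c,G \right)} = \left(c^{2} + G^{2}\right) + G = \left(G^{2} + c^{2}\right) + G = G + G^{2} + c^{2}$)
$K{\left(x \right)} = \frac{6 + x}{7 + x}$
$O{\left(t \right)} = t$ ($O{\left(t \right)} = t + 0 = t$)
$K{\left(M{\left(3,-2 \right)} \right)} O{\left(-1 \right)} \left(-44\right) = \frac{6 + \left(-2 + \left(-2\right)^{2} + 3^{2}\right)}{7 + \left(-2 + \left(-2\right)^{2} + 3^{2}\right)} \left(-1\right) \left(-44\right) = \frac{6 + \left(-2 + 4 + 9\right)}{7 + \left(-2 + 4 + 9\right)} \left(-1\right) \left(-44\right) = \frac{6 + 11}{7 + 11} \left(-1\right) \left(-44\right) = \frac{1}{18} \cdot 17 \left(-1\right) \left(-44\right) = \frac{17}{18} \left(-1\right) \left(-44\right) = \left(- \frac{17}{18}\right) \left(-44\right) = \frac{374}{9}$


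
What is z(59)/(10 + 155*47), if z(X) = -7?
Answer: -7/7295 ≈ -0.00095956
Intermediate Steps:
z(59)/(10 + 155*47) = -7/(10 + 155*47) = -7/(10 + 7285) = -7/7295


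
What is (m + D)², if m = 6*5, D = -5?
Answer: 625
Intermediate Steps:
m = 30
(m + D)² = (30 - 5)² = 25² = 625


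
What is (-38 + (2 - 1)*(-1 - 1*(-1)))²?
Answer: 1444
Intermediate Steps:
(-38 + (2 - 1)*(-1 - 1*(-1)))² = (-38 + 1*(-1 + 1))² = (-38 + 1*0)² = (-38 + 0)² = (-38)² = 1444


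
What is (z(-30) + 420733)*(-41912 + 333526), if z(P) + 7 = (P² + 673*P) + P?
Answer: 117055609284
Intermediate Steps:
z(P) = -7 + P² + 674*P (z(P) = -7 + ((P² + 673*P) + P) = -7 + (P² + 674*P) = -7 + P² + 674*P)
(z(-30) + 420733)*(-41912 + 333526) = ((-7 + (-30)² + 674*(-30)) + 420733)*(-41912 + 333526) = ((-7 + 900 - 20220) + 420733)*291614 = (-19327 + 420733)*291614 = 401406*291614 = 117055609284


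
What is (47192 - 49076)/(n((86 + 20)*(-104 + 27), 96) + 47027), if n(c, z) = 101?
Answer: -471/11782 ≈ -0.039976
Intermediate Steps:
(47192 - 49076)/(n((86 + 20)*(-104 + 27), 96) + 47027) = (47192 - 49076)/(101 + 47027) = -1884/47128 = -1884*1/47128 = -471/11782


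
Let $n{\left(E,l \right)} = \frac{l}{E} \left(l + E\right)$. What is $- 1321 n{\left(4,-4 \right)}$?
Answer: $0$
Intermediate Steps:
$n{\left(E,l \right)} = \frac{l \left(E + l\right)}{E}$ ($n{\left(E,l \right)} = \frac{l}{E} \left(E + l\right) = \frac{l \left(E + l\right)}{E}$)
$- 1321 n{\left(4,-4 \right)} = - 1321 \left(- \frac{4 \left(4 - 4\right)}{4}\right) = - 1321 \left(\left(-4\right) \frac{1}{4} \cdot 0\right) = \left(-1321\right) 0 = 0$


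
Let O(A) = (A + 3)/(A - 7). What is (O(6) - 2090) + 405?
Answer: -1694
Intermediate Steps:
O(A) = (3 + A)/(-7 + A)
(O(6) - 2090) + 405 = ((3 + 6)/(-7 + 6) - 2090) + 405 = (9/(-1) - 2090) + 405 = (-1*9 - 2090) + 405 = (-9 - 2090) + 405 = -2099 + 405 = -1694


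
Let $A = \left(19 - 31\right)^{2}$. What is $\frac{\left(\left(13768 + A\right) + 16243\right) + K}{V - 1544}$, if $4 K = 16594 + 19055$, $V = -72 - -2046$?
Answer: $\frac{156269}{1720} \approx 90.854$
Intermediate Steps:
$V = 1974$ ($V = -72 + 2046 = 1974$)
$A = 144$ ($A = \left(19 - 31\right)^{2} = \left(-12\right)^{2} = 144$)
$K = \frac{35649}{4}$ ($K = \frac{16594 + 19055}{4} = \frac{1}{4} \cdot 35649 = \frac{35649}{4} \approx 8912.3$)
$\frac{\left(\left(13768 + A\right) + 16243\right) + K}{V - 1544} = \frac{\left(\left(13768 + 144\right) + 16243\right) + \frac{35649}{4}}{1974 - 1544} = \frac{\left(13912 + 16243\right) + \frac{35649}{4}}{430} = \left(30155 + \frac{35649}{4}\right) \frac{1}{430} = \frac{156269}{4} \cdot \frac{1}{430} = \frac{156269}{1720}$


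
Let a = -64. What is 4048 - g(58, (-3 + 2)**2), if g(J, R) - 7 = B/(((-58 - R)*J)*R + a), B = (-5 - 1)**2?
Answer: 2347827/581 ≈ 4041.0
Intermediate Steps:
B = 36 (B = (-6)**2 = 36)
g(J, R) = 7 + 36/(-64 + J*R*(-58 - R)) (g(J, R) = 7 + 36/(((-58 - R)*J)*R - 64) = 7 + 36/((J*(-58 - R))*R - 64) = 7 + 36/(J*R*(-58 - R) - 64) = 7 + 36/(-64 + J*R*(-58 - R)))
4048 - g(58, (-3 + 2)**2) = 4048 - (412 + 7*58*((-3 + 2)**2)**2 + 406*58*(-3 + 2)**2)/(64 + 58*((-3 + 2)**2)**2 + 58*58*(-3 + 2)**2) = 4048 - (412 + 7*58*((-1)**2)**2 + 406*58*(-1)**2)/(64 + 58*((-1)**2)**2 + 58*58*(-1)**2) = 4048 - (412 + 7*58*1**2 + 406*58*1)/(64 + 58*1**2 + 58*58*1) = 4048 - (412 + 7*58*1 + 23548)/(64 + 58*1 + 3364) = 4048 - (412 + 406 + 23548)/(64 + 58 + 3364) = 4048 - 24366/3486 = 4048 - 1*4061/581 = 4048 - 4061/581 = 2347827/581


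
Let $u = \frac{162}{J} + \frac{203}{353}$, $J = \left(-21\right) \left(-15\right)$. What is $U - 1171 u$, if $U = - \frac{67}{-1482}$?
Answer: $- \frac{23356216913}{18310110} \approx -1275.6$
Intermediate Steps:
$U = \frac{67}{1482}$ ($U = \left(-67\right) \left(- \frac{1}{1482}\right) = \frac{67}{1482} \approx 0.045209$)
$J = 315$
$u = \frac{13459}{12355}$ ($u = \frac{162}{315} + \frac{203}{353} = 162 \cdot \frac{1}{315} + 203 \cdot \frac{1}{353} = \frac{18}{35} + \frac{203}{353} = \frac{13459}{12355} \approx 1.0894$)
$U - 1171 u = \frac{67}{1482} - \frac{15760489}{12355} = - \frac{23356216913}{18310110}$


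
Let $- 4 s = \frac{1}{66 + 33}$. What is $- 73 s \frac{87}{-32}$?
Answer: $- \frac{2117}{4224} \approx -0.50118$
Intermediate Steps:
$s = - \frac{1}{396}$ ($s = - \frac{1}{4 \left(66 + 33\right)} = - \frac{1}{4 \cdot 99} = \left(- \frac{1}{4}\right) \frac{1}{99} = - \frac{1}{396} \approx -0.0025253$)
$- 73 s \frac{87}{-32} = \left(-73\right) \left(- \frac{1}{396}\right) \frac{87}{-32} = \frac{73 \cdot 87 \left(- \frac{1}{32}\right)}{396} = \frac{73}{396} \left(- \frac{87}{32}\right) = - \frac{2117}{4224}$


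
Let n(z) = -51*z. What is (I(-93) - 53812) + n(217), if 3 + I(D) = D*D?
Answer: -56233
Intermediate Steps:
I(D) = -3 + D**2 (I(D) = -3 + D*D = -3 + D**2)
(I(-93) - 53812) + n(217) = ((-3 + (-93)**2) - 53812) - 51*217 = ((-3 + 8649) - 53812) - 11067 = (8646 - 53812) - 11067 = -45166 - 11067 = -56233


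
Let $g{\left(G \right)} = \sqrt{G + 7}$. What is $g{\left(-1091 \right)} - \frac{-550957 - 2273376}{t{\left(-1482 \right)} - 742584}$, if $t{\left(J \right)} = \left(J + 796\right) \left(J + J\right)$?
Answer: $\frac{2824333}{1290720} + 2 i \sqrt{271} \approx 2.1882 + 32.924 i$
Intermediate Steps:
$t{\left(J \right)} = 2 J \left(796 + J\right)$ ($t{\left(J \right)} = \left(796 + J\right) 2 J = 2 J \left(796 + J\right)$)
$g{\left(G \right)} = \sqrt{7 + G}$
$g{\left(-1091 \right)} - \frac{-550957 - 2273376}{t{\left(-1482 \right)} - 742584} = \sqrt{7 - 1091} - \frac{-550957 - 2273376}{2 \left(-1482\right) \left(796 - 1482\right) - 742584} = \sqrt{-1084} - - \frac{2824333}{2 \left(-1482\right) \left(-686\right) - 742584} = 2 i \sqrt{271} - - \frac{2824333}{2033304 - 742584} = 2 i \sqrt{271} - - \frac{2824333}{1290720} = 2 i \sqrt{271} + \frac{2824333}{1290720} = \frac{2824333}{1290720} + 2 i \sqrt{271}$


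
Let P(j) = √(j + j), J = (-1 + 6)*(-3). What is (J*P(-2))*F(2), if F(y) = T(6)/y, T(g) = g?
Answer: -90*I ≈ -90.0*I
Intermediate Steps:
J = -15 (J = 5*(-3) = -15)
F(y) = 6/y
P(j) = √2*√j (P(j) = √(2*j) = √2*√j)
(J*P(-2))*F(2) = (-15*√2*√(-2))*(6/2) = (-15*√2*I*√2)*(6*(½)) = -30*I*3 = -90*I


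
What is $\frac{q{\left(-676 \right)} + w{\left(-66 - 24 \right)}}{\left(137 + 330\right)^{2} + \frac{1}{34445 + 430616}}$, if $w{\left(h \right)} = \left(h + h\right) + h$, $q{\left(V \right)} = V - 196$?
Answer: $- \frac{265549831}{50712344215} \approx -0.0052364$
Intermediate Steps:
$q{\left(V \right)} = -196 + V$
$w{\left(h \right)} = 3 h$ ($w{\left(h \right)} = 2 h + h = 3 h$)
$\frac{q{\left(-676 \right)} + w{\left(-66 - 24 \right)}}{\left(137 + 330\right)^{2} + \frac{1}{34445 + 430616}} = \frac{\left(-196 - 676\right) + 3 \left(-66 - 24\right)}{\left(137 + 330\right)^{2} + \frac{1}{34445 + 430616}} = \frac{-872 + 3 \left(-66 - 24\right)}{467^{2} + \frac{1}{465061}} = \frac{-872 + 3 \left(-90\right)}{218089 + \frac{1}{465061}} = \frac{-872 - 270}{\frac{101424688430}{465061}} = \left(-1142\right) \frac{465061}{101424688430} = - \frac{265549831}{50712344215}$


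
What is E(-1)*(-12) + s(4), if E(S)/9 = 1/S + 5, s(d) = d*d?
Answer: -416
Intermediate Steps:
s(d) = d**2
E(S) = 45 + 9/S (E(S) = 9*(1/S + 5) = 9*(5 + 1/S) = 45 + 9/S)
E(-1)*(-12) + s(4) = (45 + 9/(-1))*(-12) + 4**2 = (45 + 9*(-1))*(-12) + 16 = (45 - 9)*(-12) + 16 = 36*(-12) + 16 = -432 + 16 = -416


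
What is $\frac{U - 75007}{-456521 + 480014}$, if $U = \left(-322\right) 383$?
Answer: $- \frac{66111}{7831} \approx -8.4422$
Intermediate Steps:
$U = -123326$
$\frac{U - 75007}{-456521 + 480014} = \frac{-123326 - 75007}{-456521 + 480014} = \frac{-123326 + \left(-231882 + 156875\right)}{23493} = \left(-123326 - 75007\right) \frac{1}{23493} = \left(-198333\right) \frac{1}{23493} = - \frac{66111}{7831}$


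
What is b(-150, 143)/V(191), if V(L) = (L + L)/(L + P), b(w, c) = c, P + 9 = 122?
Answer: 21736/191 ≈ 113.80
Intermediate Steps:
P = 113 (P = -9 + 122 = 113)
V(L) = 2*L/(113 + L) (V(L) = (L + L)/(L + 113) = (2*L)/(113 + L) = 2*L/(113 + L))
b(-150, 143)/V(191) = 143/((2*191/(113 + 191))) = 143/((2*191/304)) = 143/((2*191*(1/304))) = 143/(191/152) = 143*(152/191) = 21736/191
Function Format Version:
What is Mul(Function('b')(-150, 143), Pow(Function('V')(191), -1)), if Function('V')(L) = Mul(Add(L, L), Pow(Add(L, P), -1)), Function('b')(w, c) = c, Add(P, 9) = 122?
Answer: Rational(21736, 191) ≈ 113.80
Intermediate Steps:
P = 113 (P = Add(-9, 122) = 113)
Function('V')(L) = Mul(2, L, Pow(Add(113, L), -1)) (Function('V')(L) = Mul(Add(L, L), Pow(Add(L, 113), -1)) = Mul(Mul(2, L), Pow(Add(113, L), -1)) = Mul(2, L, Pow(Add(113, L), -1)))
Mul(Function('b')(-150, 143), Pow(Function('V')(191), -1)) = Mul(143, Pow(Mul(2, 191, Pow(Add(113, 191), -1)), -1)) = Mul(143, Pow(Mul(2, 191, Pow(304, -1)), -1)) = Mul(143, Pow(Mul(2, 191, Rational(1, 304)), -1)) = Mul(143, Pow(Rational(191, 152), -1)) = Mul(143, Rational(152, 191)) = Rational(21736, 191)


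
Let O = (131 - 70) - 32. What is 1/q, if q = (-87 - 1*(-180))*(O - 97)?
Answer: -1/6324 ≈ -0.00015813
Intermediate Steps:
O = 29 (O = 61 - 32 = 29)
q = -6324 (q = (-87 - 1*(-180))*(29 - 97) = (-87 + 180)*(-68) = 93*(-68) = -6324)
1/q = 1/(-6324) = -1/6324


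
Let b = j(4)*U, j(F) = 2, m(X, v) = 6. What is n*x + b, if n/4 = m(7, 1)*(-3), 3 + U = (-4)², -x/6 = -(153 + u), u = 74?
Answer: -98038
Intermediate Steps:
x = 1362 (x = -(-6)*(153 + 74) = -(-6)*227 = -6*(-227) = 1362)
U = 13 (U = -3 + (-4)² = -3 + 16 = 13)
n = -72 (n = 4*(6*(-3)) = 4*(-18) = -72)
b = 26 (b = 2*13 = 26)
n*x + b = -72*1362 + 26 = -98064 + 26 = -98038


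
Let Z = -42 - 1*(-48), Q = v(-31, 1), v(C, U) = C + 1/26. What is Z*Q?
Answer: -2415/13 ≈ -185.77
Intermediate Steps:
v(C, U) = 1/26 + C (v(C, U) = C + 1/26 = 1/26 + C)
Q = -805/26 (Q = 1/26 - 31 = -805/26 ≈ -30.962)
Z = 6 (Z = -42 + 48 = 6)
Z*Q = 6*(-805/26) = -2415/13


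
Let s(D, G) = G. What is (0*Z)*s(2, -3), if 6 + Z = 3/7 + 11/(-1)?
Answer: 0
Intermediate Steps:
Z = -116/7 (Z = -6 + (3/7 + 11/(-1)) = -6 + (3*(⅐) + 11*(-1)) = -6 + (3/7 - 11) = -6 - 74/7 = -116/7 ≈ -16.571)
(0*Z)*s(2, -3) = (0*(-116/7))*(-3) = 0*(-3) = 0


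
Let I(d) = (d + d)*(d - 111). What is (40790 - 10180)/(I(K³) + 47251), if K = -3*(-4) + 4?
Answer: 30610/32692371 ≈ 0.00093630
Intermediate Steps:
K = 16 (K = 12 + 4 = 16)
I(d) = 2*d*(-111 + d) (I(d) = (2*d)*(-111 + d) = 2*d*(-111 + d))
(40790 - 10180)/(I(K³) + 47251) = (40790 - 10180)/(2*16³*(-111 + 16³) + 47251) = 30610/(2*4096*(-111 + 4096) + 47251) = 30610/(2*4096*3985 + 47251) = 30610/(32645120 + 47251) = 30610/32692371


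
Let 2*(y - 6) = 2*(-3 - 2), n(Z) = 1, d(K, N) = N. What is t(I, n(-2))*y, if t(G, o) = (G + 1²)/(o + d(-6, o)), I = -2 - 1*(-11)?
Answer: 5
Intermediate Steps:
I = 9 (I = -2 + 11 = 9)
y = 1 (y = 6 + (2*(-3 - 2))/2 = 6 + (2*(-5))/2 = 6 + (½)*(-10) = 6 - 5 = 1)
t(G, o) = (1 + G)/(2*o) (t(G, o) = (G + 1²)/(o + o) = (G + 1)/((2*o)) = (1 + G)*(1/(2*o)) = (1 + G)/(2*o))
t(I, n(-2))*y = ((½)*(1 + 9)/1)*1 = ((½)*1*10)*1 = 5*1 = 5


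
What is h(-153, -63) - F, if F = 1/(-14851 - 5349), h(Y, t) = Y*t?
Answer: 194707801/20200 ≈ 9639.0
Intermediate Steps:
F = -1/20200 (F = 1/(-20200) = -1/20200 ≈ -4.9505e-5)
h(-153, -63) - F = -153*(-63) - 1*(-1/20200) = 9639 + 1/20200 = 194707801/20200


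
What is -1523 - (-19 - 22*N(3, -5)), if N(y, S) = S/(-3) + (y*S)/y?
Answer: -4732/3 ≈ -1577.3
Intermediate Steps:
N(y, S) = 2*S/3 (N(y, S) = S*(-⅓) + (S*y)/y = -S/3 + S = 2*S/3)
-1523 - (-19 - 22*N(3, -5)) = -1523 - (-19 - 44*(-5)/3) = -1523 - (-19 - 22*(-10/3)) = -1523 - (-19 + 220/3) = -1523 - 1*163/3 = -1523 - 163/3 = -4732/3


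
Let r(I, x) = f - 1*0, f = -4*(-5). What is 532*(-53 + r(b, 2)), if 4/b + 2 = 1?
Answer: -17556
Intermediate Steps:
f = 20
b = -4 (b = 4/(-2 + 1) = 4/(-1) = 4*(-1) = -4)
r(I, x) = 20 (r(I, x) = 20 - 1*0 = 20 + 0 = 20)
532*(-53 + r(b, 2)) = 532*(-53 + 20) = 532*(-33) = -17556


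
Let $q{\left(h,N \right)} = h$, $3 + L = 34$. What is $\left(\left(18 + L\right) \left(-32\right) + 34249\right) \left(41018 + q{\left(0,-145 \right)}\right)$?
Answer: $1340509258$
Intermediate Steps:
$L = 31$ ($L = -3 + 34 = 31$)
$\left(\left(18 + L\right) \left(-32\right) + 34249\right) \left(41018 + q{\left(0,-145 \right)}\right) = \left(\left(18 + 31\right) \left(-32\right) + 34249\right) \left(41018 + 0\right) = \left(49 \left(-32\right) + 34249\right) 41018 = \left(-1568 + 34249\right) 41018 = 32681 \cdot 41018 = 1340509258$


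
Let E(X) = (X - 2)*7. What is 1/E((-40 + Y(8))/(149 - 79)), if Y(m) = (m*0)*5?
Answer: -1/18 ≈ -0.055556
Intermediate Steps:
Y(m) = 0 (Y(m) = 0*5 = 0)
E(X) = -14 + 7*X (E(X) = (-2 + X)*7 = -14 + 7*X)
1/E((-40 + Y(8))/(149 - 79)) = 1/(-14 + 7*((-40 + 0)/(149 - 79))) = 1/(-14 + 7*(-40/70)) = 1/(-14 + 7*(-40*1/70)) = 1/(-14 + 7*(-4/7)) = 1/(-14 - 4) = 1/(-18) = -1/18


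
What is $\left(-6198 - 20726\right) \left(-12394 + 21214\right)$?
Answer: $-237469680$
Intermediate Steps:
$\left(-6198 - 20726\right) \left(-12394 + 21214\right) = \left(-26924\right) 8820 = -237469680$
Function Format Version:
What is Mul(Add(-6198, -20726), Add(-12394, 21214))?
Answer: -237469680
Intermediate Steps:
Mul(Add(-6198, -20726), Add(-12394, 21214)) = Mul(-26924, 8820) = -237469680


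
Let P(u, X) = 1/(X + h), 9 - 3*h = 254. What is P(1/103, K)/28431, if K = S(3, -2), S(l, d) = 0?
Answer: -1/2321865 ≈ -4.3069e-7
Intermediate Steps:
h = -245/3 (h = 3 - ⅓*254 = 3 - 254/3 = -245/3 ≈ -81.667)
K = 0
P(u, X) = 1/(-245/3 + X) (P(u, X) = 1/(X - 245/3) = 1/(-245/3 + X))
P(1/103, K)/28431 = (3/(-245 + 3*0))/28431 = (3/(-245 + 0))*(1/28431) = (3/(-245))*(1/28431) = (3*(-1/245))*(1/28431) = -3/245*1/28431 = -1/2321865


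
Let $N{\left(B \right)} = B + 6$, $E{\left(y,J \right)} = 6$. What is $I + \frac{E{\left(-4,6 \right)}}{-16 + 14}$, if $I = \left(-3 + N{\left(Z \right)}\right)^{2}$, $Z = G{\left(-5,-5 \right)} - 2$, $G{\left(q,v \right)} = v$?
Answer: $13$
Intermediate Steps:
$Z = -7$ ($Z = -5 - 2 = -7$)
$N{\left(B \right)} = 6 + B$
$I = 16$ ($I = \left(-3 + \left(6 - 7\right)\right)^{2} = \left(-3 - 1\right)^{2} = \left(-4\right)^{2} = 16$)
$I + \frac{E{\left(-4,6 \right)}}{-16 + 14} = 16 + \frac{1}{-16 + 14} \cdot 6 = 16 + \frac{1}{-2} \cdot 6 = 16 - 3 = 13$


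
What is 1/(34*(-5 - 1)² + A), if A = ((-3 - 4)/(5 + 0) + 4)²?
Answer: 25/30769 ≈ 0.00081251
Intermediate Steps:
A = 169/25 (A = (-7/5 + 4)² = (13/5)² = 169/25 ≈ 6.7600)
1/(34*(-5 - 1)² + A) = 1/(34*(-5 - 1)² + 169/25) = 1/(34*(-6)² + 169/25) = 1/(34*36 + 169/25) = 1/(1224 + 169/25) = 1/(30769/25) = 25/30769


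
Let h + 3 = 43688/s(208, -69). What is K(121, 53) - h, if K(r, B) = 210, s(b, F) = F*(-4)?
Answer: 3775/69 ≈ 54.710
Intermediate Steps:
s(b, F) = -4*F
h = 10715/69 (h = -3 + 43688/((-4*(-69))) = -3 + 43688/276 = -3 + 43688*(1/276) = -3 + 10922/69 = 10715/69 ≈ 155.29)
K(121, 53) - h = 210 - 1*10715/69 = 210 - 10715/69 = 3775/69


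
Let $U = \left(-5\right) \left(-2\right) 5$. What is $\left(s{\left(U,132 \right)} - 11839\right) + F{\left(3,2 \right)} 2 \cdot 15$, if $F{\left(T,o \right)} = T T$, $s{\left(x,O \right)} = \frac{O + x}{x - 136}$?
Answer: $- \frac{497558}{43} \approx -11571.0$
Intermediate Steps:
$U = 50$ ($U = 10 \cdot 5 = 50$)
$s{\left(x,O \right)} = \frac{O + x}{-136 + x}$
$F{\left(T,o \right)} = T^{2}$
$\left(s{\left(U,132 \right)} - 11839\right) + F{\left(3,2 \right)} 2 \cdot 15 = \left(\frac{132 + 50}{-136 + 50} - 11839\right) + 3^{2} \cdot 2 \cdot 15 = \left(\frac{1}{-86} \cdot 182 - 11839\right) + 9 \cdot 2 \cdot 15 = \left(\left(- \frac{1}{86}\right) 182 - 11839\right) + 18 \cdot 15 = \left(- \frac{91}{43} - 11839\right) + 270 = - \frac{509168}{43} + 270 = - \frac{497558}{43}$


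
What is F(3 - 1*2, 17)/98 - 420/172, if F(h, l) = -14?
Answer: -778/301 ≈ -2.5847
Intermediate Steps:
F(3 - 1*2, 17)/98 - 420/172 = -14/98 - 420/172 = -14*1/98 - 420*1/172 = -⅐ - 105/43 = -778/301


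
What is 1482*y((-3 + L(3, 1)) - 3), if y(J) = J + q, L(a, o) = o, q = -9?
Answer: -20748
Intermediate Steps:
y(J) = -9 + J (y(J) = J - 9 = -9 + J)
1482*y((-3 + L(3, 1)) - 3) = 1482*(-9 + ((-3 + 1) - 3)) = 1482*(-9 + (-2 - 3)) = 1482*(-9 - 5) = 1482*(-14) = -20748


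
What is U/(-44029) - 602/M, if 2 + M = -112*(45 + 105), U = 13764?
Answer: -102378635/369887629 ≈ -0.27678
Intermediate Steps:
M = -16802 (M = -2 - 112*(45 + 105) = -2 - 112*150 = -2 - 16800 = -16802)
U/(-44029) - 602/M = 13764/(-44029) - 602/(-16802) = 13764*(-1/44029) - 602*(-1/16802) = -13764/44029 + 301/8401 = -102378635/369887629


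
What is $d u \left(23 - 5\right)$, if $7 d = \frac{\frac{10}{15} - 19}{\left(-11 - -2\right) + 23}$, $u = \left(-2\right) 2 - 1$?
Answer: $\frac{825}{49} \approx 16.837$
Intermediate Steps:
$u = -5$ ($u = -4 - 1 = -5$)
$d = - \frac{55}{294}$ ($d = \frac{\left(\frac{10}{15} - 19\right) \frac{1}{\left(-11 - -2\right) + 23}}{7} = \frac{\left(10 \cdot \frac{1}{15} - 19\right) \frac{1}{\left(-11 + 2\right) + 23}}{7} = \frac{\left(\frac{2}{3} - 19\right) \frac{1}{-9 + 23}}{7} = \frac{\left(- \frac{55}{3}\right) \frac{1}{14}}{7} = \frac{1}{7} \left(- \frac{55}{42}\right) = - \frac{55}{294} \approx -0.18707$)
$d u \left(23 - 5\right) = \left(- \frac{55}{294}\right) \left(-5\right) \left(23 - 5\right) = \frac{275 \left(23 - 5\right)}{294} = \frac{275}{294} \cdot 18 = \frac{825}{49}$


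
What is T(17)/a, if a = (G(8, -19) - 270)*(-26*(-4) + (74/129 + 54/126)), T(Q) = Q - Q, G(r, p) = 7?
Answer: 0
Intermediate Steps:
T(Q) = 0
a = -24936871/903 (a = (7 - 270)*(-26*(-4) + (74/129 + 54/126)) = -263*(104 + (74*(1/129) + 54*(1/126))) = -263*(104 + (74/129 + 3/7)) = -263*(104 + 905/903) = -263*94817/903 = -24936871/903 ≈ -27616.)
T(17)/a = 0/(-24936871/903) = 0*(-903/24936871) = 0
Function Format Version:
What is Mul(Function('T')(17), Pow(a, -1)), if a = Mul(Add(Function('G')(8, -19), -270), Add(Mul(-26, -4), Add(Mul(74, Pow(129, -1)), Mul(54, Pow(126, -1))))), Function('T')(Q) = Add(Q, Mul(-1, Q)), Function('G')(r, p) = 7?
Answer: 0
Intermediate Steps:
Function('T')(Q) = 0
a = Rational(-24936871, 903) (a = Mul(Add(7, -270), Add(Mul(-26, -4), Add(Mul(74, Pow(129, -1)), Mul(54, Pow(126, -1))))) = Mul(-263, Add(104, Add(Mul(74, Rational(1, 129)), Mul(54, Rational(1, 126))))) = Mul(-263, Add(104, Add(Rational(74, 129), Rational(3, 7)))) = Mul(-263, Add(104, Rational(905, 903))) = Mul(-263, Rational(94817, 903)) = Rational(-24936871, 903) ≈ -27616.)
Mul(Function('T')(17), Pow(a, -1)) = Mul(0, Pow(Rational(-24936871, 903), -1)) = Mul(0, Rational(-903, 24936871)) = 0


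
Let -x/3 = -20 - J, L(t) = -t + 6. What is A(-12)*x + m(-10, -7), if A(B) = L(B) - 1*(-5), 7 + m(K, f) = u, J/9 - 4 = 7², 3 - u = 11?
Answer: 34278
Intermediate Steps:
L(t) = 6 - t
u = -8 (u = 3 - 1*11 = 3 - 11 = -8)
J = 477 (J = 36 + 9*7² = 36 + 9*49 = 36 + 441 = 477)
m(K, f) = -15 (m(K, f) = -7 - 8 = -15)
A(B) = 11 - B (A(B) = (6 - B) - 1*(-5) = (6 - B) + 5 = 11 - B)
x = 1491 (x = -3*(-20 - 1*477) = -3*(-20 - 477) = -3*(-497) = 1491)
A(-12)*x + m(-10, -7) = (11 - 1*(-12))*1491 - 15 = (11 + 12)*1491 - 15 = 23*1491 - 15 = 34293 - 15 = 34278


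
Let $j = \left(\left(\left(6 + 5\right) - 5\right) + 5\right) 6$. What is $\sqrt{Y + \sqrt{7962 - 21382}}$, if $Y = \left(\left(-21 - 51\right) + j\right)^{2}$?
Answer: $\sqrt{36 + 2 i \sqrt{3355}} \approx 8.8687 + 6.5311 i$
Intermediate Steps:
$j = 66$ ($j = \left(\left(11 - 5\right) + 5\right) 6 = \left(6 + 5\right) 6 = 11 \cdot 6 = 66$)
$Y = 36$ ($Y = \left(\left(-21 - 51\right) + 66\right)^{2} = \left(-72 + 66\right)^{2} = \left(-6\right)^{2} = 36$)
$\sqrt{Y + \sqrt{7962 - 21382}} = \sqrt{36 + \sqrt{7962 - 21382}} = \sqrt{36 + \sqrt{-13420}} = \sqrt{36 + 2 i \sqrt{3355}}$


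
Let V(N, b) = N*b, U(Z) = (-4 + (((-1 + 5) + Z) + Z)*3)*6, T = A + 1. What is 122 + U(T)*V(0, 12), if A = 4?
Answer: 122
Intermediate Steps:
T = 5 (T = 4 + 1 = 5)
U(Z) = 48 + 36*Z (U(Z) = (-4 + ((4 + Z) + Z)*3)*6 = (-4 + (4 + 2*Z)*3)*6 = (-4 + (12 + 6*Z))*6 = (8 + 6*Z)*6 = 48 + 36*Z)
122 + U(T)*V(0, 12) = 122 + (48 + 36*5)*(0*12) = 122 + (48 + 180)*0 = 122 + 228*0 = 122 + 0 = 122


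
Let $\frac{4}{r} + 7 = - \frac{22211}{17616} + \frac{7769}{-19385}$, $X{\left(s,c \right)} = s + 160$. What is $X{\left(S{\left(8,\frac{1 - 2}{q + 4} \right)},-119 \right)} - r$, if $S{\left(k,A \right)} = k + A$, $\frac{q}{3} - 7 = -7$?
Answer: $\frac{1990162380149}{11831288236} \approx 168.21$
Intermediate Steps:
$q = 0$ ($q = 21 + 3 \left(-7\right) = 21 - 21 = 0$)
$S{\left(k,A \right)} = A + k$
$X{\left(s,c \right)} = 160 + s$
$r = - \frac{1365944640}{2957822059}$ ($r = \frac{4}{-7 + \left(- \frac{22211}{17616} + \frac{7769}{-19385}\right)} = \frac{4}{-7 + \left(\left(-22211\right) \frac{1}{17616} + 7769 \left(- \frac{1}{19385}\right)\right)} = \frac{4}{-7 - \frac{567418939}{341486160}} = \frac{4}{- \frac{2957822059}{341486160}} = 4 \left(- \frac{341486160}{2957822059}\right) = - \frac{1365944640}{2957822059} \approx -0.46181$)
$X{\left(S{\left(8,\frac{1 - 2}{q + 4} \right)},-119 \right)} - r = \left(160 + \left(\frac{1 - 2}{0 + 4} + 8\right)\right) - - \frac{1365944640}{2957822059} = \left(160 + \left(- \frac{1}{4} + 8\right)\right) + \frac{1365944640}{2957822059} = \left(160 + \frac{31}{4}\right) + \frac{1365944640}{2957822059} = \frac{671}{4} + \frac{1365944640}{2957822059} = \frac{1990162380149}{11831288236}$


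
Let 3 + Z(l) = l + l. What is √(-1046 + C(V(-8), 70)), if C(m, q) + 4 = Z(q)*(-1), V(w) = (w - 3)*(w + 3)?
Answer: I*√1187 ≈ 34.453*I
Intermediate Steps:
Z(l) = -3 + 2*l (Z(l) = -3 + (l + l) = -3 + 2*l)
V(w) = (-3 + w)*(3 + w)
C(m, q) = -1 - 2*q (C(m, q) = -4 + (-3 + 2*q)*(-1) = -4 + (3 - 2*q) = -1 - 2*q)
√(-1046 + C(V(-8), 70)) = √(-1046 + (-1 - 2*70)) = √(-1046 + (-1 - 140)) = √(-1046 - 141) = √(-1187) = I*√1187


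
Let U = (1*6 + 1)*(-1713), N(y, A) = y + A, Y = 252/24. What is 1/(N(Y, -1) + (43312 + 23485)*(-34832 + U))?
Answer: -2/6255271843 ≈ -3.1973e-10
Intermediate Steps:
Y = 21/2 (Y = 252*(1/24) = 21/2 ≈ 10.500)
N(y, A) = A + y
U = -11991 (U = (6 + 1)*(-1713) = 7*(-1713) = -11991)
1/(N(Y, -1) + (43312 + 23485)*(-34832 + U)) = 1/((-1 + 21/2) + (43312 + 23485)*(-34832 - 11991)) = 1/(19/2 + 66797*(-46823)) = 1/(19/2 - 3127635931) = 1/(-6255271843/2) = -2/6255271843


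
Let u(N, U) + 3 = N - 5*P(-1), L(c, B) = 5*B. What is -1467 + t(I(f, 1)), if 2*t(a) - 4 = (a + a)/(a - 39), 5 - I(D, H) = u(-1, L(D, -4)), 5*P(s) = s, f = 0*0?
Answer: -45423/31 ≈ -1465.3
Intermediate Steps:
f = 0
P(s) = s/5
u(N, U) = -2 + N (u(N, U) = -3 + (N - (-1)) = -3 + (N - 5*(-⅕)) = -3 + (N + 1) = -3 + (1 + N) = -2 + N)
I(D, H) = 8 (I(D, H) = 5 - (-2 - 1) = 5 - 1*(-3) = 5 + 3 = 8)
t(a) = 2 + a/(-39 + a) (t(a) = 2 + ((a + a)/(a - 39))/2 = 2 + ((2*a)/(-39 + a))/2 = 2 + (2*a/(-39 + a))/2 = 2 + a/(-39 + a))
-1467 + t(I(f, 1)) = -1467 + 3*(-26 + 8)/(-39 + 8) = -1467 + 3*(-18)/(-31) = -1467 + 3*(-1/31)*(-18) = -1467 + 54/31 = -45423/31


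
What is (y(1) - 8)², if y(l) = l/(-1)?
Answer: 81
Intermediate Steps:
y(l) = -l (y(l) = l*(-1) = -l)
(y(1) - 8)² = (-1*1 - 8)² = (-1 - 8)² = (-9)² = 81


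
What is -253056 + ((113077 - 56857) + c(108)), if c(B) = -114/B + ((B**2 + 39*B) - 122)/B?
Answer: -5310662/27 ≈ -1.9669e+5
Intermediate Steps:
c(B) = -114/B + (-122 + B**2 + 39*B)/B
-253056 + ((113077 - 56857) + c(108)) = -253056 + ((113077 - 56857) + (39 + 108 - 236/108)) = -253056 + (56220 + (39 + 108 - 236*1/108)) = -253056 + (56220 + (39 + 108 - 59/27)) = -253056 + (56220 + 3910/27) = -253056 + 1521850/27 = -5310662/27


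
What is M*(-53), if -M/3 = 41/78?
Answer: 2173/26 ≈ 83.577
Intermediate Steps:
M = -41/26 (M = -123/78 = -3*41/78 = -41/26 ≈ -1.5769)
M*(-53) = -41/26*(-53) = 2173/26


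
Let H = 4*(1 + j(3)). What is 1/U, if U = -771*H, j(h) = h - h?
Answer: -1/3084 ≈ -0.00032425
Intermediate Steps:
j(h) = 0
H = 4 (H = 4*(1 + 0) = 4*1 = 4)
U = -3084 (U = -771*4 = -3084)
1/U = 1/(-3084) = -1/3084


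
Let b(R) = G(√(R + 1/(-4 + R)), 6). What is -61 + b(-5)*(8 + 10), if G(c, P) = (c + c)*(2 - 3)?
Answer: -61 - 12*I*√46 ≈ -61.0 - 81.388*I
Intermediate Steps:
G(c, P) = -2*c (G(c, P) = (2*c)*(-1) = -2*c)
b(R) = -2*√(R + 1/(-4 + R))
-61 + b(-5)*(8 + 10) = -61 + (-2*√(1 - 5*(-4 - 5))*(I/3))*(8 + 10) = -61 - 2*√(1 - 5*(-9))*(I/3)*18 = -61 - 2*I*√(1 + 45)/3*18 = -61 - 2*I*√46/3*18 = -61 - 12*I*√46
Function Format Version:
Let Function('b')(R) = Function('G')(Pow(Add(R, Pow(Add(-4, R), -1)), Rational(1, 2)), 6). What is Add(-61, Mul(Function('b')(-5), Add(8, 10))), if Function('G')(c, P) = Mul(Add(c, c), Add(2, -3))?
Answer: Add(-61, Mul(-12, I, Pow(46, Rational(1, 2)))) ≈ Add(-61.000, Mul(-81.388, I))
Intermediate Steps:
Function('G')(c, P) = Mul(-2, c) (Function('G')(c, P) = Mul(Mul(2, c), -1) = Mul(-2, c))
Function('b')(R) = Mul(-2, Pow(Add(R, Pow(Add(-4, R), -1)), Rational(1, 2)))
Add(-61, Mul(Function('b')(-5), Add(8, 10))) = Add(-61, Mul(Mul(-2, Pow(Mul(Pow(Add(-4, -5), -1), Add(1, Mul(-5, Add(-4, -5)))), Rational(1, 2))), Add(8, 10))) = Add(-61, Mul(Mul(-2, Pow(Mul(Pow(-9, -1), Add(1, Mul(-5, -9))), Rational(1, 2))), 18)) = Add(-61, Mul(Mul(-2, Pow(Mul(Rational(-1, 9), Add(1, 45)), Rational(1, 2))), 18)) = Add(-61, Mul(Mul(-2, Pow(Mul(Rational(-1, 9), 46), Rational(1, 2))), 18)) = Add(-61, Mul(Mul(-2, Pow(Rational(-46, 9), Rational(1, 2))), 18)) = Add(-61, Mul(Mul(-2, Mul(Rational(1, 3), I, Pow(46, Rational(1, 2)))), 18)) = Add(-61, Mul(Mul(Rational(-2, 3), I, Pow(46, Rational(1, 2))), 18)) = Add(-61, Mul(-12, I, Pow(46, Rational(1, 2))))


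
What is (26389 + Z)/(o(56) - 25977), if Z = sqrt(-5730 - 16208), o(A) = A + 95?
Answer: -26389/25826 - I*sqrt(21938)/25826 ≈ -1.0218 - 0.0057351*I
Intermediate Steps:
o(A) = 95 + A
Z = I*sqrt(21938) (Z = sqrt(-21938) = I*sqrt(21938) ≈ 148.11*I)
(26389 + Z)/(o(56) - 25977) = (26389 + I*sqrt(21938))/((95 + 56) - 25977) = (26389 + I*sqrt(21938))/(151 - 25977) = (26389 + I*sqrt(21938))/(-25826) = (26389 + I*sqrt(21938))*(-1/25826) = -26389/25826 - I*sqrt(21938)/25826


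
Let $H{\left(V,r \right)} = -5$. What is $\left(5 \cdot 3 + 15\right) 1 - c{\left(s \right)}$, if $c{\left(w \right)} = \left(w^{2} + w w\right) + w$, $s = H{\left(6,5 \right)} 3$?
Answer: $-405$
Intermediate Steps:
$s = -15$ ($s = \left(-5\right) 3 = -15$)
$c{\left(w \right)} = w + 2 w^{2}$ ($c{\left(w \right)} = \left(w^{2} + w^{2}\right) + w = 2 w^{2} + w = w + 2 w^{2}$)
$\left(5 \cdot 3 + 15\right) 1 - c{\left(s \right)} = \left(5 \cdot 3 + 15\right) 1 - - 15 \left(1 + 2 \left(-15\right)\right) = \left(15 + 15\right) 1 - - 15 \left(1 - 30\right) = 30 \cdot 1 - \left(-15\right) \left(-29\right) = 30 - 435 = -405$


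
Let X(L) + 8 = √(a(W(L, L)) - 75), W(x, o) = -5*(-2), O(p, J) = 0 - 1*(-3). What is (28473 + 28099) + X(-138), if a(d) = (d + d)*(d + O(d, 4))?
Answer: 56564 + √185 ≈ 56578.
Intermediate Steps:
O(p, J) = 3 (O(p, J) = 0 + 3 = 3)
W(x, o) = 10
a(d) = 2*d*(3 + d) (a(d) = (d + d)*(d + 3) = (2*d)*(3 + d) = 2*d*(3 + d))
X(L) = -8 + √185 (X(L) = -8 + √(2*10*(3 + 10) - 75) = -8 + √(2*10*13 - 75) = -8 + √(260 - 75) = -8 + √185)
(28473 + 28099) + X(-138) = (28473 + 28099) + (-8 + √185) = 56572 + (-8 + √185) = 56564 + √185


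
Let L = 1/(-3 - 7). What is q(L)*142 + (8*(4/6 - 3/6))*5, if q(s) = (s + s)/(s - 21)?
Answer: 5072/633 ≈ 8.0126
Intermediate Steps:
L = -⅒ (L = 1/(-10) = -⅒ ≈ -0.10000)
q(s) = 2*s/(-21 + s) (q(s) = (2*s)/(-21 + s) = 2*s/(-21 + s))
q(L)*142 + (8*(4/6 - 3/6))*5 = (2*(-⅒)/(-21 - ⅒))*142 + (8*(4/6 - 3/6))*5 = (2*(-⅒)/(-211/10))*142 + (8*(4*(⅙) - 3*⅙))*5 = (2*(-⅒)*(-10/211))*142 + (8*(⅔ - ½))*5 = (2/211)*142 + (8*(⅙))*5 = 284/211 + (4/3)*5 = 284/211 + 20/3 = 5072/633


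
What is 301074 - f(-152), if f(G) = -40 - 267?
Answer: 301381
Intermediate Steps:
f(G) = -307
301074 - f(-152) = 301074 - 1*(-307) = 301074 + 307 = 301381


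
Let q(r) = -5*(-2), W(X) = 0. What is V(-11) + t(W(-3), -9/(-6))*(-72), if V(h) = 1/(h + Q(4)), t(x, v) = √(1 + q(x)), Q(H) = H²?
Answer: ⅕ - 72*√11 ≈ -238.60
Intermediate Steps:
q(r) = 10
t(x, v) = √11 (t(x, v) = √(1 + 10) = √11)
V(h) = 1/(16 + h) (V(h) = 1/(h + 4²) = 1/(h + 16) = 1/(16 + h))
V(-11) + t(W(-3), -9/(-6))*(-72) = 1/(16 - 11) + √11*(-72) = 1/5 - 72*√11 = ⅕ - 72*√11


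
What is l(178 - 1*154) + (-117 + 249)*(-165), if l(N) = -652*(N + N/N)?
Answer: -38080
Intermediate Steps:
l(N) = -652 - 652*N (l(N) = -652*(N + 1) = -652*(1 + N) = -652 - 652*N)
l(178 - 1*154) + (-117 + 249)*(-165) = (-652 - 652*(178 - 1*154)) + (-117 + 249)*(-165) = (-652 - 652*(178 - 154)) + 132*(-165) = (-652 - 652*24) - 21780 = (-652 - 15648) - 21780 = -16300 - 21780 = -38080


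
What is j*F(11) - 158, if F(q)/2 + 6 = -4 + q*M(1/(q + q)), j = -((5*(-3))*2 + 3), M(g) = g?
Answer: -671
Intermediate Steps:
j = 27 (j = -(-15*2 + 3) = -(-30 + 3) = -1*(-27) = 27)
F(q) = -19 (F(q) = -12 + 2*(-4 + q/(q + q)) = -12 + 2*(-4 + q/((2*q))) = -12 + 2*(-4 + q*(1/(2*q))) = -12 + 2*(-4 + 1/2) = -12 + 2*(-7/2) = -12 - 7 = -19)
j*F(11) - 158 = 27*(-19) - 158 = -513 - 158 = -671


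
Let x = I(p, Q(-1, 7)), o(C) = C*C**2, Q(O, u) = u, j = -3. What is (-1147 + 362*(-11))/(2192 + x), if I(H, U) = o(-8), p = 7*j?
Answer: -5129/1680 ≈ -3.0530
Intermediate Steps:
o(C) = C**3
p = -21 (p = 7*(-3) = -21)
I(H, U) = -512 (I(H, U) = (-8)**3 = -512)
x = -512
(-1147 + 362*(-11))/(2192 + x) = (-1147 + 362*(-11))/(2192 - 512) = (-1147 - 3982)/1680 = -5129*1/1680 = -5129/1680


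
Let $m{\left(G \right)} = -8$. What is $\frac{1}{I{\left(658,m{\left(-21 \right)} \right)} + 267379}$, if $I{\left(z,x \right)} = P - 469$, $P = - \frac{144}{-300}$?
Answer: $\frac{25}{6672762} \approx 3.7466 \cdot 10^{-6}$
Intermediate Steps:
$P = \frac{12}{25}$ ($P = \left(-144\right) \left(- \frac{1}{300}\right) = \frac{12}{25} \approx 0.48$)
$I{\left(z,x \right)} = - \frac{11713}{25}$ ($I{\left(z,x \right)} = \frac{12}{25} - 469 = - \frac{11713}{25}$)
$\frac{1}{I{\left(658,m{\left(-21 \right)} \right)} + 267379} = \frac{1}{- \frac{11713}{25} + 267379} = \frac{1}{\frac{6672762}{25}} = \frac{25}{6672762}$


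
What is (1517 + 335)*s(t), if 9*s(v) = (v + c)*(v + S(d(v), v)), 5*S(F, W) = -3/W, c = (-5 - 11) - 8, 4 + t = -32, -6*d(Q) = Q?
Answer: 3998468/9 ≈ 4.4427e+5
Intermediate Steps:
d(Q) = -Q/6
t = -36 (t = -4 - 32 = -36)
c = -24 (c = -16 - 8 = -24)
S(F, W) = -3/(5*W) (S(F, W) = (-3/W)/5 = -3/(5*W))
s(v) = (-24 + v)*(v - 3/(5*v))/9 (s(v) = ((v - 24)*(v - 3/(5*v)))/9 = ((-24 + v)*(v - 3/(5*v)))/9 = (-24 + v)*(v - 3/(5*v))/9)
(1517 + 335)*s(t) = (1517 + 335)*((1/45)*(72 - 36*(-3 - 120*(-36) + 5*(-36)²))/(-36)) = 1852*((1/45)*(-1/36)*(72 - 36*(-3 + 4320 + 5*1296))) = 1852*((1/45)*(-1/36)*(72 - 36*(-3 + 4320 + 6480))) = 1852*((1/45)*(-1/36)*(72 - 36*10797)) = 1852*((1/45)*(-1/36)*(72 - 388692)) = 1852*((1/45)*(-1/36)*(-388620)) = 1852*(2159/9) = 3998468/9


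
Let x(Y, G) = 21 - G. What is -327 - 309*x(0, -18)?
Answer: -12378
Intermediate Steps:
-327 - 309*x(0, -18) = -327 - 309*(21 - 1*(-18)) = -327 - 309*(21 + 18) = -327 - 309*39 = -327 - 12051 = -12378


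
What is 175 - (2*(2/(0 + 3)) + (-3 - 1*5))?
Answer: 545/3 ≈ 181.67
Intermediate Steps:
175 - (2*(2/(0 + 3)) + (-3 - 1*5)) = 175 - (2*(2/3) + (-3 - 5)) = 175 - (2*(2*(⅓)) - 8) = 175 - (2*(⅔) - 8) = 175 - (4/3 - 8) = 175 - 1*(-20/3) = 175 + 20/3 = 545/3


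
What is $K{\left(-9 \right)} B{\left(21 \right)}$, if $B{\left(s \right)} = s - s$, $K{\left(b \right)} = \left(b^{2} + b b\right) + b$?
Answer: $0$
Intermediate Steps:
$K{\left(b \right)} = b + 2 b^{2}$ ($K{\left(b \right)} = \left(b^{2} + b^{2}\right) + b = 2 b^{2} + b = b + 2 b^{2}$)
$B{\left(s \right)} = 0$
$K{\left(-9 \right)} B{\left(21 \right)} = - 9 \left(1 + 2 \left(-9\right)\right) 0 = - 9 \left(1 - 18\right) 0 = \left(-9\right) \left(-17\right) 0 = 153 \cdot 0 = 0$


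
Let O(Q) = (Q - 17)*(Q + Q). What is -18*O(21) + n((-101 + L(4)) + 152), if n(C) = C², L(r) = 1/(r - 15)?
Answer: -52304/121 ≈ -432.26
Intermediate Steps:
L(r) = 1/(-15 + r)
O(Q) = 2*Q*(-17 + Q) (O(Q) = (-17 + Q)*(2*Q) = 2*Q*(-17 + Q))
-18*O(21) + n((-101 + L(4)) + 152) = -36*21*(-17 + 21) + ((-101 + 1/(-15 + 4)) + 152)² = -36*21*4 + ((-101 + 1/(-11)) + 152)² = -18*168 + ((-101 - 1/11) + 152)² = -3024 + (-1112/11 + 152)² = -3024 + (560/11)² = -3024 + 313600/121 = -52304/121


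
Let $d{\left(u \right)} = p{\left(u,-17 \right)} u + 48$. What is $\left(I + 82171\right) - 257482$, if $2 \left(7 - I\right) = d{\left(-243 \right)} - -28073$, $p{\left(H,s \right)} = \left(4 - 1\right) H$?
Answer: $-277938$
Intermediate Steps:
$p{\left(H,s \right)} = 3 H$
$d{\left(u \right)} = 48 + 3 u^{2}$ ($d{\left(u \right)} = 3 u u + 48 = 3 u^{2} + 48 = 48 + 3 u^{2}$)
$I = -102627$ ($I = 7 - \frac{\left(48 + 3 \left(-243\right)^{2}\right) - -28073}{2} = 7 - \frac{\left(48 + 3 \cdot 59049\right) + 28073}{2} = 7 - \frac{\left(48 + 177147\right) + 28073}{2} = 7 - \frac{177195 + 28073}{2} = 7 - 102634 = -102627$)
$\left(I + 82171\right) - 257482 = \left(-102627 + 82171\right) - 257482 = -20456 - 257482 = -277938$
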